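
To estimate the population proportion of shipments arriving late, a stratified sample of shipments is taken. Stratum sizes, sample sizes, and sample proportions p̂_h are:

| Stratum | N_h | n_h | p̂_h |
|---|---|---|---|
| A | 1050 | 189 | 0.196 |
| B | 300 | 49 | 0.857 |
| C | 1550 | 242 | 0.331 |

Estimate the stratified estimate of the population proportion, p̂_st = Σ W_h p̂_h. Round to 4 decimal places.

p̂_st ≈ 0.3365

N = 2900; stratum weights W_h = N_h/N.
p̂_st = Σ W_h p̂_h = (1050·0.196 + 300·0.857 + 1550·0.331)/2900 = 0.33653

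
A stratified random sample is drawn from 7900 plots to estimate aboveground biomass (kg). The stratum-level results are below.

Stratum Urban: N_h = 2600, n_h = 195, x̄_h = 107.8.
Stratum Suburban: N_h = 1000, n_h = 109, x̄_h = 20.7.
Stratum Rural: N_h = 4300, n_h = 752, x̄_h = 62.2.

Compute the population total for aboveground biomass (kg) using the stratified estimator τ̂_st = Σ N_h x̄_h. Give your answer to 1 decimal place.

τ̂_st = Σ N_h x̄_h = 2600·107.8 + 1000·20.7 + 4300·62.2 = 568440.0

τ̂_st ≈ 568440.0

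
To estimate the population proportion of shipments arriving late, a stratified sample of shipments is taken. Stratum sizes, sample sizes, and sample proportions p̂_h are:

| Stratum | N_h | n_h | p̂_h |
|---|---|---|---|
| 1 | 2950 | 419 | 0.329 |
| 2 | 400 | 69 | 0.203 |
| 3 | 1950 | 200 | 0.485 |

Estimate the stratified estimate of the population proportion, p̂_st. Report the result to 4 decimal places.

p̂_st ≈ 0.3769

N = 5300; stratum weights W_h = N_h/N.
p̂_st = Σ W_h p̂_h = (2950·0.329 + 400·0.203 + 1950·0.485)/5300 = 0.37689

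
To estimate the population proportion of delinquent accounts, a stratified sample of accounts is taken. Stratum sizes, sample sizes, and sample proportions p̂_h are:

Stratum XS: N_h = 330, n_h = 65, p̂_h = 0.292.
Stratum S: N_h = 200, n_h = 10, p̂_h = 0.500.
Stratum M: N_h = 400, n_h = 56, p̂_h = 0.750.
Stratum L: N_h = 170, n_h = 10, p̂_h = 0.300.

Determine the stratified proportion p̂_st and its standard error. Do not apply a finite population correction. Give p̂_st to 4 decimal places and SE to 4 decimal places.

p̂_st ≈ 0.4976, SE ≈ 0.0471

N = 1100; stratum weights W_h = N_h/N.
p̂_st = Σ W_h p̂_h = (330·0.292 + 200·0.500 + 400·0.750 + 170·0.300)/1100 = 0.49760
V̂(p̂_st) = Σ W_h² p̂_h(1−p̂_h)/(n_h−1):
  stratum XS: (330/1100)²·0.292·0.708/64 = 0.000290722
  stratum S: (200/1100)²·0.500·0.500/9 = 0.000918274
  stratum M: (400/1100)²·0.750·0.250/55 = 0.000450789
  stratum L: (170/1100)²·0.300·0.700/9 = 0.0005573
V̂(p̂_st) = 0.00221709; SE = √V̂ = 0.0470859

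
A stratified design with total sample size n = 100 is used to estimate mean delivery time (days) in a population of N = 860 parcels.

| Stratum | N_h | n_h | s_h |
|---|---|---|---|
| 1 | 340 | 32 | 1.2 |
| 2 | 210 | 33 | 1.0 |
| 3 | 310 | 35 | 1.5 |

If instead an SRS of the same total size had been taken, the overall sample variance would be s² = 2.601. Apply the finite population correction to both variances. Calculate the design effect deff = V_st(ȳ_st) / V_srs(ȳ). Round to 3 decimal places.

deff ≈ 0.666

V̂(ȳ_st) = Σ W_h² (1 − n_h/N_h) s_h²/n_h, with W_h = N_h/N and N = 860:
  stratum 1: (340/860)²·(1 − 32/340)·1.2²/32 = 0.00637155
  stratum 2: (210/860)²·(1 − 33/210)·1.0²/33 = 0.00152294
  stratum 3: (310/860)²·(1 − 35/310)·1.5²/35 = 0.00740989
V_st = 0.0153044
V_srs = (1 − 100/860)·2.601/100 = 0.0229856
deff = V_st / V_srs = 0.0153044/0.0229856 = 0.6658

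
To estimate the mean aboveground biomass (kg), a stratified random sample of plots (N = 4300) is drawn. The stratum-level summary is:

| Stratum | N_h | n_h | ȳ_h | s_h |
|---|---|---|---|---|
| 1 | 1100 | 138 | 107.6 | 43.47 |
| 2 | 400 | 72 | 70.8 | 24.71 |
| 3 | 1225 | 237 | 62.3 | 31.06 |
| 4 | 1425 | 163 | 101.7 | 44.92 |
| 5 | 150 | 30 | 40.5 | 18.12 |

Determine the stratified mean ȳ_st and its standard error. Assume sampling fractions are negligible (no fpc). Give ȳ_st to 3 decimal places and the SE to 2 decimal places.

ȳ_st ≈ 86.976, SE ≈ 1.63

ȳ_st = Σ W_h ȳ_h = (1100·107.6 + 400·70.8 + 1225·62.3 + 1425·101.7 + 150·40.5)/4300 = 86.97558
V̂(ȳ_st) = Σ W_h² s_h²/n_h, with W_h = N_h/N and N = 4300:
  stratum 1: (1100/4300)²·43.47²/138 = 0.896084
  stratum 2: (400/4300)²·24.71²/72 = 0.0733831
  stratum 3: (1225/4300)²·31.06²/237 = 0.330362
  stratum 4: (1425/4300)²·44.92²/163 = 1.35952
  stratum 5: (150/4300)²·18.12²/30 = 0.0133181
V̂(ȳ_st) = 2.67266
SE(ȳ_st) = √2.67266 = 1.63483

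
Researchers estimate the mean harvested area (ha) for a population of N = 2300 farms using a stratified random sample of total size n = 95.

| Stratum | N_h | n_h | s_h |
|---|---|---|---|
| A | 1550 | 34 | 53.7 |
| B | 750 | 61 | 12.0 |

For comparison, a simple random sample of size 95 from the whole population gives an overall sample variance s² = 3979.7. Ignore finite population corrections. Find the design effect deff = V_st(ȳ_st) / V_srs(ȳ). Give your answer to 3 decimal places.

V̂(ȳ_st) = Σ W_h² s_h²/n_h, with W_h = N_h/N and N = 2300:
  stratum A: (1550/2300)²·53.7²/34 = 38.5192
  stratum B: (750/2300)²·12.0²/61 = 0.251015
V_st = 38.7702
V_srs = s²/n = 3979.7/95 = 41.8916
deff = V_st / V_srs = 38.7702/41.8916 = 0.9255

deff ≈ 0.925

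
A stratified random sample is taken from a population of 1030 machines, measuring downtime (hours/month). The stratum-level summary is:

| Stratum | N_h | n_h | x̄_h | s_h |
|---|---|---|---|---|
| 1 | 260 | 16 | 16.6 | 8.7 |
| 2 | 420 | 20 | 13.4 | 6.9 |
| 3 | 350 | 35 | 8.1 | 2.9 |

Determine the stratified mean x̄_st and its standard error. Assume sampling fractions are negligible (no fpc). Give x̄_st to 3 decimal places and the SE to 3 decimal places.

x̄_st ≈ 12.407, SE ≈ 0.851

x̄_st = Σ W_h x̄_h = (260·16.6 + 420·13.4 + 350·8.1)/1030 = 12.40680
V̂(x̄_st) = Σ W_h² s_h²/n_h, with W_h = N_h/N and N = 1030:
  stratum 1: (260/1030)²·8.7²/16 = 0.301433
  stratum 2: (420/1030)²·6.9²/20 = 0.395815
  stratum 3: (350/1030)²·2.9²/35 = 0.0277453
V̂(x̄_st) = 0.724993
SE(x̄_st) = √0.724993 = 0.851465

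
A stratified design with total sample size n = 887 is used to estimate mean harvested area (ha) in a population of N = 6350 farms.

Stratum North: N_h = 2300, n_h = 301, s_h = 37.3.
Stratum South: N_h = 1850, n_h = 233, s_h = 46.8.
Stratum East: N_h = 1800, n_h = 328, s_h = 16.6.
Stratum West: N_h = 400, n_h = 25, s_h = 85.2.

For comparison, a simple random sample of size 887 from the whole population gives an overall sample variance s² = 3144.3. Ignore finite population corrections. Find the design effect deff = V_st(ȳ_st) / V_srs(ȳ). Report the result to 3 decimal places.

deff ≈ 0.740

V̂(ȳ_st) = Σ W_h² s_h²/n_h, with W_h = N_h/N and N = 6350:
  stratum North: (2300/6350)²·37.3²/301 = 0.6064
  stratum South: (1850/6350)²·46.8²/233 = 0.797869
  stratum East: (1800/6350)²·16.6²/328 = 0.0675056
  stratum West: (400/6350)²·85.2²/25 = 1.15216
V_st = 2.62393
V_srs = s²/n = 3144.3/887 = 3.54487
deff = V_st / V_srs = 2.62393/3.54487 = 0.7402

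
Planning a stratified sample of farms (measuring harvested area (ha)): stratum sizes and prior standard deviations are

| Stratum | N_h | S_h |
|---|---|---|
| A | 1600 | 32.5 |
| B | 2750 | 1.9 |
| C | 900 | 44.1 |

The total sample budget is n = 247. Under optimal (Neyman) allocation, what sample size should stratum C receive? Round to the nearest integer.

101

Neyman allocation: n_h = n · N_h S_h / Σ N_i S_i, with n = 247.
  stratum A: N_h·S_h = 1600·32.5 = 52000.00
  stratum B: N_h·S_h = 2750·1.9 = 5225.00
  stratum C: N_h·S_h = 900·44.1 = 39690.00
Σ N_h S_h = 96915.00
n for stratum C = 247·39690.00/96915.00 = 101.155 → 101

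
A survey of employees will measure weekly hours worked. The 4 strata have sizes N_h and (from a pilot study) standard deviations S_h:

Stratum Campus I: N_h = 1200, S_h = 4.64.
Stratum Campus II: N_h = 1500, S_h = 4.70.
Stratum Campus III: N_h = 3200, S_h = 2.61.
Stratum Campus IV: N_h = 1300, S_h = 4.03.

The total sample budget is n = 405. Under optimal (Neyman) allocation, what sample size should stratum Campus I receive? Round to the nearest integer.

86

Neyman allocation: n_h = n · N_h S_h / Σ N_i S_i, with n = 405.
  stratum Campus I: N_h·S_h = 1200·4.64 = 5568.00
  stratum Campus II: N_h·S_h = 1500·4.70 = 7050.00
  stratum Campus III: N_h·S_h = 3200·2.61 = 8352.00
  stratum Campus IV: N_h·S_h = 1300·4.03 = 5239.00
Σ N_h S_h = 26209.00
n for stratum Campus I = 405·5568.00/26209.00 = 86.041 → 86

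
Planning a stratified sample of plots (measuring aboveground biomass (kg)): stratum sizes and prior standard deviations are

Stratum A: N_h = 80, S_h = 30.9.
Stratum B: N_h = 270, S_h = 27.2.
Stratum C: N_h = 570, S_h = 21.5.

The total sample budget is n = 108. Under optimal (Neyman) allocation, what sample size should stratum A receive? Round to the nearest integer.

12

Neyman allocation: n_h = n · N_h S_h / Σ N_i S_i, with n = 108.
  stratum A: N_h·S_h = 80·30.9 = 2472.00
  stratum B: N_h·S_h = 270·27.2 = 7344.00
  stratum C: N_h·S_h = 570·21.5 = 12255.00
Σ N_h S_h = 22071.00
n for stratum A = 108·2472.00/22071.00 = 12.096 → 12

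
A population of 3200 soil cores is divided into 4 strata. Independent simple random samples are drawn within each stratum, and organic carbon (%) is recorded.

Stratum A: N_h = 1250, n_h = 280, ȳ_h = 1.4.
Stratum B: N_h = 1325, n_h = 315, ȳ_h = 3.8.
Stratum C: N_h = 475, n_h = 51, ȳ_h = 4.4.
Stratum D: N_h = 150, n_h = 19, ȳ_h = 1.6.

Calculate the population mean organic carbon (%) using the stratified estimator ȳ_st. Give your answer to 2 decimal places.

N = Σ N_h = 3200. Stratum weights W_h = N_h/N.
ȳ_st = (1250·1.4 + 1325·3.8 + 475·4.4 + 150·1.6) / 3200 = 2.8484

ȳ_st ≈ 2.85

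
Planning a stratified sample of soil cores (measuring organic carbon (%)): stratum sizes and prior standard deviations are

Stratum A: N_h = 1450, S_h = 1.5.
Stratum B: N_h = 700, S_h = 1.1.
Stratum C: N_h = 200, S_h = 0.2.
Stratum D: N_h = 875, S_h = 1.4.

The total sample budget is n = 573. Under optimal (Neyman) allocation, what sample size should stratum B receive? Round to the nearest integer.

Neyman allocation: n_h = n · N_h S_h / Σ N_i S_i, with n = 573.
  stratum A: N_h·S_h = 1450·1.5 = 2175.00
  stratum B: N_h·S_h = 700·1.1 = 770.00
  stratum C: N_h·S_h = 200·0.2 = 40.00
  stratum D: N_h·S_h = 875·1.4 = 1225.00
Σ N_h S_h = 4210.00
n for stratum B = 573·770.00/4210.00 = 104.800 → 105

105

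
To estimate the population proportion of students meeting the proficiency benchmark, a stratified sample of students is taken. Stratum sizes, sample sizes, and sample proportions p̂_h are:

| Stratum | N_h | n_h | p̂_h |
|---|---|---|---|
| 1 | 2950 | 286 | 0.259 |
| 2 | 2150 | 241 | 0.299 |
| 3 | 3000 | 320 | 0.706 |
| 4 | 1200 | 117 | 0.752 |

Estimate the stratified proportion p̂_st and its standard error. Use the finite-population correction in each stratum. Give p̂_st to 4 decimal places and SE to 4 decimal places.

p̂_st ≈ 0.4761, SE ≈ 0.0137

N = 9300; stratum weights W_h = N_h/N.
p̂_st = Σ W_h p̂_h = (2950·0.259 + 2150·0.299 + 3000·0.706 + 1200·0.752)/9300 = 0.47605
V̂(p̂_st) = Σ W_h² (1 − n_h/N_h) p̂_h(1−p̂_h)/(n_h−1):
  stratum 1: (2950/9300)²·(1 − 286/2950)·0.259·0.741/285 = 6.11876e-05
  stratum 2: (2150/9300)²·(1 − 241/2150)·0.299·0.701/240 = 4.14435e-05
  stratum 3: (3000/9300)²·(1 − 320/3000)·0.706·0.294/319 = 6.04855e-05
  stratum 4: (1200/9300)²·(1 − 117/1200)·0.752·0.248/116 = 2.41577e-05
V̂(p̂_st) = 0.000187274; SE = √V̂ = 0.0136848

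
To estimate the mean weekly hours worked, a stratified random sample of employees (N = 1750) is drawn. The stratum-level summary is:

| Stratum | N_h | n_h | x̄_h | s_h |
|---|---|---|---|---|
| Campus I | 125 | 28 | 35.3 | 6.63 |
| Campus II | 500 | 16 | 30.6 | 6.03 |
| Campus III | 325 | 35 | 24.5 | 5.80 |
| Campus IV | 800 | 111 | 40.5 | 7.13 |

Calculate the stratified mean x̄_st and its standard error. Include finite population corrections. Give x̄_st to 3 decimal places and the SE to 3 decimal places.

x̄_st ≈ 34.329, SE ≈ 0.546

x̄_st = Σ W_h x̄_h = (125·35.3 + 500·30.6 + 325·24.5 + 800·40.5)/1750 = 34.32857
V̂(x̄_st) = Σ W_h² (1 − n_h/N_h) s_h²/n_h, with W_h = N_h/N and N = 1750:
  stratum Campus I: (125/1750)²·(1 − 28/125)·6.63²/28 = 0.00621548
  stratum Campus II: (500/1750)²·(1 − 16/500)·6.03²/16 = 0.179578
  stratum Campus III: (325/1750)²·(1 − 35/325)·5.80²/35 = 0.0295797
  stratum Campus IV: (800/1750)²·(1 − 111/800)·7.13²/111 = 0.0824307
V̂(x̄_st) = 0.297804
SE(x̄_st) = √0.297804 = 0.545714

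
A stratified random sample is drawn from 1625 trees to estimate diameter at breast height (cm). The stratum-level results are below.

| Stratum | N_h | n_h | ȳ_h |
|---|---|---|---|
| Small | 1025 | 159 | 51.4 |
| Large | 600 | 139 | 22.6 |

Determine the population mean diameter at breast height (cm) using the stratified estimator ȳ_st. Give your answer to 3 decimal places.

N = Σ N_h = 1625. Stratum weights W_h = N_h/N.
ȳ_st = (1025·51.4 + 600·22.6) / 1625 = 40.76615

ȳ_st ≈ 40.766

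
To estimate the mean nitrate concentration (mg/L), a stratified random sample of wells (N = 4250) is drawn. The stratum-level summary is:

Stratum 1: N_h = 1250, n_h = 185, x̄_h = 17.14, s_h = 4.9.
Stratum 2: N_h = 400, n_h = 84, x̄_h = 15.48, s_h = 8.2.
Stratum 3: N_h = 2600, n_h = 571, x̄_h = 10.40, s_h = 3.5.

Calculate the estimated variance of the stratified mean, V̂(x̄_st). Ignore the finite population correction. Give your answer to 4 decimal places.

V̂(x̄_st) ≈ 0.0263

V̂(x̄_st) = Σ W_h² s_h²/n_h, with W_h = N_h/N and N = 4250:
  stratum 1: (1250/4250)²·4.9²/185 = 0.011227
  stratum 2: (400/4250)²·8.2²/84 = 0.00709072
  stratum 3: (2600/4250)²·3.5²/571 = 0.00802914
V̂(x̄_st) = 0.0263468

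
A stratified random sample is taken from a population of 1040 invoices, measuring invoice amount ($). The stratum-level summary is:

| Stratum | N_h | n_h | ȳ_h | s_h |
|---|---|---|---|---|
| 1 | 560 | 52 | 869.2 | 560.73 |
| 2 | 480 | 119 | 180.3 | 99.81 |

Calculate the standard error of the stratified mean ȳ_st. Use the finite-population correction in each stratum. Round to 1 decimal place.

V̂(ȳ_st) = Σ W_h² (1 − n_h/N_h) s_h²/n_h, with W_h = N_h/N and N = 1040:
  stratum 1: (560/1040)²·(1 − 52/560)·560.73²/52 = 1590.34
  stratum 2: (480/1040)²·(1 − 119/480)·99.81²/119 = 13.4117
V̂(ȳ_st) = 1603.75
SE(ȳ_st) = √1603.75 = 40.0468

SE(ȳ_st) ≈ 40.0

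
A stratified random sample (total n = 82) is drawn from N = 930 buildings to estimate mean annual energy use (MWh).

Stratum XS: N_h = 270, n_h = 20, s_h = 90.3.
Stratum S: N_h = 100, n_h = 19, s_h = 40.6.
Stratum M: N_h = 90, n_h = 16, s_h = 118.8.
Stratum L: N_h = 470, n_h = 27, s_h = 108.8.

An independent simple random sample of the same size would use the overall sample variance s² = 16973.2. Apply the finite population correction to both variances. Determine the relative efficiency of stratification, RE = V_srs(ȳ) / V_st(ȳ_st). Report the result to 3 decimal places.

RE ≈ 1.302

V̂(ȳ_st) = Σ W_h² (1 − n_h/N_h) s_h²/n_h, with W_h = N_h/N and N = 930:
  stratum XS: (270/930)²·(1 − 20/270)·90.3²/20 = 31.8188
  stratum S: (100/930)²·(1 − 19/100)·40.6²/19 = 0.812489
  stratum M: (90/930)²·(1 − 16/90)·118.8²/16 = 6.79237
  stratum L: (470/930)²·(1 − 27/470)·108.8²/27 = 105.543
V_st = 144.967
V_srs = (1 − 82/930)·16973.2/82 = 188.739
Relative efficiency = V_srs / V_st = 188.739/144.967 = 1.3020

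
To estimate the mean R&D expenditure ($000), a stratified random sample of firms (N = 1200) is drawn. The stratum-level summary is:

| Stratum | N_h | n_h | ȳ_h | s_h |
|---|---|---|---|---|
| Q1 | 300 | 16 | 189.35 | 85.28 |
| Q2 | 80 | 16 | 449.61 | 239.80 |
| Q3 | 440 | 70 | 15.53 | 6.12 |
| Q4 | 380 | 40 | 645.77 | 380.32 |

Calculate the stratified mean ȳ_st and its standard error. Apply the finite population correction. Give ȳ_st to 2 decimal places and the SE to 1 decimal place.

ȳ_st = Σ W_h ȳ_h = (300·189.35 + 80·449.61 + 440·15.53 + 380·645.77)/1200 = 287.49967
V̂(ȳ_st) = Σ W_h² (1 − n_h/N_h) s_h²/n_h, with W_h = N_h/N and N = 1200:
  stratum Q1: (300/1200)²·(1 − 16/300)·85.28²/16 = 26.8938
  stratum Q2: (80/1200)²·(1 − 16/80)·239.80²/16 = 12.7787
  stratum Q3: (440/1200)²·(1 − 70/440)·6.12²/70 = 0.0604918
  stratum Q4: (380/1200)²·(1 − 40/380)·380.32²/40 = 324.443
V̂(ȳ_st) = 364.176
SE(ȳ_st) = √364.176 = 19.0834

ȳ_st ≈ 287.50, SE ≈ 19.1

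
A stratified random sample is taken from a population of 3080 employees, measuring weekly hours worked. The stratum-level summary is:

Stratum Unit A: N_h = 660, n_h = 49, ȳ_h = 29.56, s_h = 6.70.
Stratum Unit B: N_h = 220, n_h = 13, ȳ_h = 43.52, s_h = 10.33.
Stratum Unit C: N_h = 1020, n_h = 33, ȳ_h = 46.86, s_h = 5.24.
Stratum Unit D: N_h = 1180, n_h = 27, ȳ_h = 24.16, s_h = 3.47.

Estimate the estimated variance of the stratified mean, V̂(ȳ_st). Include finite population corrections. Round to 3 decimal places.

V̂(ȳ_st) ≈ 0.231

V̂(ȳ_st) = Σ W_h² (1 − n_h/N_h) s_h²/n_h, with W_h = N_h/N and N = 3080:
  stratum Unit A: (660/3080)²·(1 − 49/660)·6.70²/49 = 0.0389437
  stratum Unit B: (220/3080)²·(1 − 13/220)·10.33²/13 = 0.0394048
  stratum Unit C: (1020/3080)²·(1 − 33/1020)·5.24²/33 = 0.0883008
  stratum Unit D: (1180/3080)²·(1 − 27/1180)·3.47²/27 = 0.0639595
V̂(ȳ_st) = 0.230609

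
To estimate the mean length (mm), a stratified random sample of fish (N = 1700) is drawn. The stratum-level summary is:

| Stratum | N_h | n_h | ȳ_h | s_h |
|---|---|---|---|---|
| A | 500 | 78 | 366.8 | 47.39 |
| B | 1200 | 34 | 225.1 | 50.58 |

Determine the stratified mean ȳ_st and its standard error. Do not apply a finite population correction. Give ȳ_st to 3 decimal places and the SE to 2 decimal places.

ȳ_st = Σ W_h ȳ_h = (500·366.8 + 1200·225.1)/1700 = 266.77647
V̂(ȳ_st) = Σ W_h² s_h²/n_h, with W_h = N_h/N and N = 1700:
  stratum A: (500/1700)²·47.39²/78 = 2.4907
  stratum B: (1200/1700)²·50.58²/34 = 37.4924
V̂(ȳ_st) = 39.9831
SE(ȳ_st) = √39.9831 = 6.32322

ȳ_st ≈ 266.776, SE ≈ 6.32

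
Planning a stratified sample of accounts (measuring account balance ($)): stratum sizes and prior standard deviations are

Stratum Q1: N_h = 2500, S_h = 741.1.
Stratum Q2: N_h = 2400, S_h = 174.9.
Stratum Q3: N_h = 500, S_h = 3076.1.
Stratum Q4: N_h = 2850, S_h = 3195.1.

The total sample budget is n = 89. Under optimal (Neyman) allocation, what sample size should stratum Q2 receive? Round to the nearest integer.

Neyman allocation: n_h = n · N_h S_h / Σ N_i S_i, with n = 89.
  stratum Q1: N_h·S_h = 2500·741.1 = 1852750.00
  stratum Q2: N_h·S_h = 2400·174.9 = 419760.00
  stratum Q3: N_h·S_h = 500·3076.1 = 1538050.00
  stratum Q4: N_h·S_h = 2850·3195.1 = 9106035.00
Σ N_h S_h = 12916595.00
n for stratum Q2 = 89·419760.00/12916595.00 = 2.892 → 3

3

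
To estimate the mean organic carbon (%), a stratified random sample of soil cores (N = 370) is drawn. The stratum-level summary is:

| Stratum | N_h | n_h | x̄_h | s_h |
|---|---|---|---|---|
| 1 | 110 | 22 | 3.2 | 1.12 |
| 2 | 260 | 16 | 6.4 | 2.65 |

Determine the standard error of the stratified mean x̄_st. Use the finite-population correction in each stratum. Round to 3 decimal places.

V̂(x̄_st) = Σ W_h² (1 − n_h/N_h) s_h²/n_h, with W_h = N_h/N and N = 370:
  stratum 1: (110/370)²·(1 − 22/110)·1.12²/22 = 0.00403167
  stratum 2: (260/370)²·(1 − 16/260)·2.65²/16 = 0.203391
V̂(x̄_st) = 0.207423
SE(x̄_st) = √0.207423 = 0.455437

SE(x̄_st) ≈ 0.455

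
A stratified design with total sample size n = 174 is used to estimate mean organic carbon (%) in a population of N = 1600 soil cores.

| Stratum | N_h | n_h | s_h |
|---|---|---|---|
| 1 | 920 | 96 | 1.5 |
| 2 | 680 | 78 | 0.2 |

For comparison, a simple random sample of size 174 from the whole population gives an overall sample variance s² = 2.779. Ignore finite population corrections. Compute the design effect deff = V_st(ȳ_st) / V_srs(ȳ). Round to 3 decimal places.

deff ≈ 0.491

V̂(ȳ_st) = Σ W_h² s_h²/n_h, with W_h = N_h/N and N = 1600:
  stratum 1: (920/1600)²·1.5²/96 = 0.00774902
  stratum 2: (680/1600)²·0.2²/78 = 9.26282e-05
V_st = 0.00784165
V_srs = s²/n = 2.779/174 = 0.0159713
deff = V_st / V_srs = 0.00784165/0.0159713 = 0.4910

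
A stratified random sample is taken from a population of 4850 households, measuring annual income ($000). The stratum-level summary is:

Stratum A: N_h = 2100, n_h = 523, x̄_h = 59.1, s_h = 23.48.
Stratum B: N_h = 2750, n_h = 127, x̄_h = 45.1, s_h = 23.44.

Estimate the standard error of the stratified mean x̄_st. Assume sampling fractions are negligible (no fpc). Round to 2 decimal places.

SE(x̄_st) ≈ 1.26

V̂(x̄_st) = Σ W_h² s_h²/n_h, with W_h = N_h/N and N = 4850:
  stratum A: (2100/4850)²·23.48²/523 = 0.197629
  stratum B: (2750/4850)²·23.44²/127 = 1.39089
V̂(x̄_st) = 1.58852
SE(x̄_st) = √1.58852 = 1.26037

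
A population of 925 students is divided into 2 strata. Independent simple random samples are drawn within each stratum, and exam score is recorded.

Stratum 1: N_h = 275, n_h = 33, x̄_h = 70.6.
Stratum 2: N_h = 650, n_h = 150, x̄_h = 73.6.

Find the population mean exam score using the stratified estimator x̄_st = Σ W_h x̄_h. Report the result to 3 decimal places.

x̄_st ≈ 72.708

N = Σ N_h = 925. Stratum weights W_h = N_h/N.
x̄_st = (275·70.6 + 650·73.6) / 925 = 72.70811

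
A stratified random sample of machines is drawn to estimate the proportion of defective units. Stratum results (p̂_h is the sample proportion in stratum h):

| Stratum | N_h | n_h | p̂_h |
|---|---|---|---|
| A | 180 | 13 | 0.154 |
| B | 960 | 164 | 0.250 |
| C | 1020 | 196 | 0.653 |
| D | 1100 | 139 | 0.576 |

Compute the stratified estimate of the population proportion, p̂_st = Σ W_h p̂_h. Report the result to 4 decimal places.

N = 3260; stratum weights W_h = N_h/N.
p̂_st = Σ W_h p̂_h = (180·0.154 + 960·0.250 + 1020·0.653 + 1100·0.576)/3260 = 0.48079

p̂_st ≈ 0.4808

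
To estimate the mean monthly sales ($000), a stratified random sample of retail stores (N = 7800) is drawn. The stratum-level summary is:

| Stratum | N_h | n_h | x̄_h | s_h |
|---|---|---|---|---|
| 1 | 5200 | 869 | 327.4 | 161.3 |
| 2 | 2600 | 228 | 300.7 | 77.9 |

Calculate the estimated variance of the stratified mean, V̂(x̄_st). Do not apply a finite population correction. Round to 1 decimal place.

V̂(x̄_st) = Σ W_h² s_h²/n_h, with W_h = N_h/N and N = 7800:
  stratum 1: (5200/7800)²·161.3²/869 = 13.3066
  stratum 2: (2600/7800)²·77.9²/228 = 2.95731
V̂(x̄_st) = 16.2639

V̂(x̄_st) ≈ 16.3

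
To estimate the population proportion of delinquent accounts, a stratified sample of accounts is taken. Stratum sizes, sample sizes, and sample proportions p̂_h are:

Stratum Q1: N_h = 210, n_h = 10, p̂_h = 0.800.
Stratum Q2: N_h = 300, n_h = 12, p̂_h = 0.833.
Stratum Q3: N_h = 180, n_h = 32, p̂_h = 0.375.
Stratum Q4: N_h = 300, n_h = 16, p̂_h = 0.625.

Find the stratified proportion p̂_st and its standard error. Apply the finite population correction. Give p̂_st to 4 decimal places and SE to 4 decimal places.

p̂_st ≈ 0.6797, SE ≈ 0.0587

N = 990; stratum weights W_h = N_h/N.
p̂_st = Σ W_h p̂_h = (210·0.800 + 300·0.833 + 180·0.375 + 300·0.625)/990 = 0.67970
V̂(p̂_st) = Σ W_h² (1 − n_h/N_h) p̂_h(1−p̂_h)/(n_h−1):
  stratum Q1: (210/990)²·(1 − 10/210)·0.800·0.200/9 = 0.000761827
  stratum Q2: (300/990)²·(1 − 12/300)·0.833·0.167/11 = 0.00111484
  stratum Q3: (180/990)²·(1 − 32/180)·0.375·0.625/31 = 0.000205501
  stratum Q4: (300/990)²·(1 − 16/300)·0.625·0.375/15 = 0.00135828
V̂(p̂_st) = 0.00344045; SE = √V̂ = 0.0586553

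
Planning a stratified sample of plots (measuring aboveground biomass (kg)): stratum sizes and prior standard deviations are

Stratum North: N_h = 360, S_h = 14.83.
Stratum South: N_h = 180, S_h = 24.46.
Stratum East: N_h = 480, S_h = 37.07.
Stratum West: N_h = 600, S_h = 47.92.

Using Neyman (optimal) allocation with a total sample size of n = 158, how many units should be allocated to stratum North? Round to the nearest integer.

Neyman allocation: n_h = n · N_h S_h / Σ N_i S_i, with n = 158.
  stratum North: N_h·S_h = 360·14.83 = 5338.80
  stratum South: N_h·S_h = 180·24.46 = 4402.80
  stratum East: N_h·S_h = 480·37.07 = 17793.60
  stratum West: N_h·S_h = 600·47.92 = 28752.00
Σ N_h S_h = 56287.20
n for stratum North = 158·5338.80/56287.20 = 14.986 → 15

15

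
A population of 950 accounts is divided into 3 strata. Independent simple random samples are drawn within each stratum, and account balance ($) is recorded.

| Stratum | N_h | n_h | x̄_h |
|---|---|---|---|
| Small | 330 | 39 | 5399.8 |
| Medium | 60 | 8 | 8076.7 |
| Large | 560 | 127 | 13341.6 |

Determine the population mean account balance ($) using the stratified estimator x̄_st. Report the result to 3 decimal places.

N = Σ N_h = 950. Stratum weights W_h = N_h/N.
x̄_st = (330·5399.8 + 60·8076.7 + 560·13341.6) / 950 = 10250.34947

x̄_st ≈ 10250.349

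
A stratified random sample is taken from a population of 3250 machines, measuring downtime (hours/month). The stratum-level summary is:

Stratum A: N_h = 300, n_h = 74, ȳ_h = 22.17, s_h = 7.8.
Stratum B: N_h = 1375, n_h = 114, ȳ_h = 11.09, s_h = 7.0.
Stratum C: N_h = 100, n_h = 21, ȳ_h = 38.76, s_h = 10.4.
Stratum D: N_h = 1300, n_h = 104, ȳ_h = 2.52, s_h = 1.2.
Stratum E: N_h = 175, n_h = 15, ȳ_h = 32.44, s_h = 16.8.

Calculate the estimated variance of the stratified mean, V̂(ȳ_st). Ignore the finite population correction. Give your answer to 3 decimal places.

V̂(ȳ_st) ≈ 0.146

V̂(ȳ_st) = Σ W_h² s_h²/n_h, with W_h = N_h/N and N = 3250:
  stratum A: (300/3250)²·7.8²/74 = 0.00700541
  stratum B: (1375/3250)²·7.0²/114 = 0.0769361
  stratum C: (100/3250)²·10.4²/21 = 0.00487619
  stratum D: (1300/3250)²·1.2²/104 = 0.00221538
  stratum E: (175/3250)²·16.8²/15 = 0.0545553
V̂(ȳ_st) = 0.145588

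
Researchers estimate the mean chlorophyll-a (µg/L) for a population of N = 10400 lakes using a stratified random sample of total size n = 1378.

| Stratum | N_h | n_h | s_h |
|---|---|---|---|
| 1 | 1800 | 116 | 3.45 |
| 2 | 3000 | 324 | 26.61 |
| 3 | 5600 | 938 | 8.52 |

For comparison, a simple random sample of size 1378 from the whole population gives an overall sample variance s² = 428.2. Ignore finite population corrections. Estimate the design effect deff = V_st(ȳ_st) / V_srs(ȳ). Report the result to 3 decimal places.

deff ≈ 0.667

V̂(ȳ_st) = Σ W_h² s_h²/n_h, with W_h = N_h/N and N = 10400:
  stratum 1: (1800/10400)²·3.45²/116 = 0.00307368
  stratum 2: (3000/10400)²·26.61²/324 = 0.181853
  stratum 3: (5600/10400)²·8.52²/938 = 0.0224381
V_st = 0.207365
V_srs = s²/n = 428.2/1378 = 0.31074
deff = V_st / V_srs = 0.207365/0.31074 = 0.6673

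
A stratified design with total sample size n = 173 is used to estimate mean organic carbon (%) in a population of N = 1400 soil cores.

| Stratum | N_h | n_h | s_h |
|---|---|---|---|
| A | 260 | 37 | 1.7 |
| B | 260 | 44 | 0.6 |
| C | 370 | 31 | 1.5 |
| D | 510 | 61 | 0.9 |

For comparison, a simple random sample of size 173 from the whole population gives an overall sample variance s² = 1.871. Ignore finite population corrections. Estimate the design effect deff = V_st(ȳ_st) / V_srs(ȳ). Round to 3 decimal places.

deff ≈ 0.907

V̂(ȳ_st) = Σ W_h² s_h²/n_h, with W_h = N_h/N and N = 1400:
  stratum A: (260/1400)²·1.7²/37 = 0.00269393
  stratum B: (260/1400)²·0.6²/44 = 0.000282189
  stratum C: (370/1400)²·1.5²/31 = 0.00506954
  stratum D: (510/1400)²·0.9²/61 = 0.00176214
V_st = 0.00980779
V_srs = s²/n = 1.871/173 = 0.010815
deff = V_st / V_srs = 0.00980779/0.010815 = 0.9069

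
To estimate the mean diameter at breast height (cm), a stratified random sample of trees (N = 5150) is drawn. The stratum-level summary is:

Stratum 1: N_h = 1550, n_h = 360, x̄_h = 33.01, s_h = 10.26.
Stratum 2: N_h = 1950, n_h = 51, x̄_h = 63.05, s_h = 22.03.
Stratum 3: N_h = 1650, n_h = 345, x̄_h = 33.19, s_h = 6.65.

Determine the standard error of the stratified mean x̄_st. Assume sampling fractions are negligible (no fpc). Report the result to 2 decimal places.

SE(x̄_st) ≈ 1.18

V̂(x̄_st) = Σ W_h² s_h²/n_h, with W_h = N_h/N and N = 5150:
  stratum 1: (1550/5150)²·10.26²/360 = 0.0264875
  stratum 2: (1950/5150)²·22.03²/51 = 1.36431
  stratum 3: (1650/5150)²·6.65²/345 = 0.0131576
V̂(x̄_st) = 1.40396
SE(x̄_st) = √1.40396 = 1.18489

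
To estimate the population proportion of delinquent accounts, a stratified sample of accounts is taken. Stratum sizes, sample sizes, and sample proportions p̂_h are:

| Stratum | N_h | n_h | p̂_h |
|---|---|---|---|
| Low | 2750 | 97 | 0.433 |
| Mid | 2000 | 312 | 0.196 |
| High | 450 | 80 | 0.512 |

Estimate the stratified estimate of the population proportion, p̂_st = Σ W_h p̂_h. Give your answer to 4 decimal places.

p̂_st ≈ 0.3487

N = 5200; stratum weights W_h = N_h/N.
p̂_st = Σ W_h p̂_h = (2750·0.433 + 2000·0.196 + 450·0.512)/5200 = 0.34868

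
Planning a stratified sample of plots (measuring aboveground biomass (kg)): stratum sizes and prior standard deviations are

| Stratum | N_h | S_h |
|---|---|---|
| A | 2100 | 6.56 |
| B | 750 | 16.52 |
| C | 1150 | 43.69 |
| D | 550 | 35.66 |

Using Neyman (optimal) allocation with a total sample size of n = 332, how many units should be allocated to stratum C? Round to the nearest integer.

Neyman allocation: n_h = n · N_h S_h / Σ N_i S_i, with n = 332.
  stratum A: N_h·S_h = 2100·6.56 = 13776.00
  stratum B: N_h·S_h = 750·16.52 = 12390.00
  stratum C: N_h·S_h = 1150·43.69 = 50243.50
  stratum D: N_h·S_h = 550·35.66 = 19613.00
Σ N_h S_h = 96022.50
n for stratum C = 332·50243.50/96022.50 = 173.718 → 174

174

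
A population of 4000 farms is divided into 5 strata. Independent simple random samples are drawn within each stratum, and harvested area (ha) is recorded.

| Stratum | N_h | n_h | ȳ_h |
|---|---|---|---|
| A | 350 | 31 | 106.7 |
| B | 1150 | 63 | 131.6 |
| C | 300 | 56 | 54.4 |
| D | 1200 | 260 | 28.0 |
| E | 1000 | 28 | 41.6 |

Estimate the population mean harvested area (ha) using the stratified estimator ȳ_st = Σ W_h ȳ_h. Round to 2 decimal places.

ȳ_st ≈ 70.05

N = Σ N_h = 4000. Stratum weights W_h = N_h/N.
ȳ_st = (350·106.7 + 1150·131.6 + 300·54.4 + 1200·28.0 + 1000·41.6) / 4000 = 70.0512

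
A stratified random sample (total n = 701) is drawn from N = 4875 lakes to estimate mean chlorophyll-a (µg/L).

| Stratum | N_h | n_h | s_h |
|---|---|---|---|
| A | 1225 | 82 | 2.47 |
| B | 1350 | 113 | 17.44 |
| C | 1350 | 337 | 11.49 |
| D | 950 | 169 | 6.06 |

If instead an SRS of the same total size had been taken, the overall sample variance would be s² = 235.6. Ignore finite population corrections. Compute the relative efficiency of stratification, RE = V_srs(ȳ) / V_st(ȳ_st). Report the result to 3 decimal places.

RE ≈ 1.348

V̂(ȳ_st) = Σ W_h² s_h²/n_h, with W_h = N_h/N and N = 4875:
  stratum A: (1225/4875)²·2.47²/82 = 0.00469789
  stratum B: (1350/4875)²·17.44²/113 = 0.206411
  stratum C: (1350/4875)²·11.49²/337 = 0.030042
  stratum D: (950/4875)²·6.06²/169 = 0.00825195
V_st = 0.249403
V_srs = s²/n = 235.6/701 = 0.336091
Relative efficiency = V_srs / V_st = 0.336091/0.249403 = 1.3476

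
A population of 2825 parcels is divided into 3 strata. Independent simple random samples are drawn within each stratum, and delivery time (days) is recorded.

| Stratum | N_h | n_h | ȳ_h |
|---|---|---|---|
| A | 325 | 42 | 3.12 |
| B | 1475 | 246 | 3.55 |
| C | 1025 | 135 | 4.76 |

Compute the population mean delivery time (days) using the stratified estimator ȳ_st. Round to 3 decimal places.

ȳ_st ≈ 3.940

N = Σ N_h = 2825. Stratum weights W_h = N_h/N.
ȳ_st = (325·3.12 + 1475·3.55 + 1025·4.76) / 2825 = 3.93956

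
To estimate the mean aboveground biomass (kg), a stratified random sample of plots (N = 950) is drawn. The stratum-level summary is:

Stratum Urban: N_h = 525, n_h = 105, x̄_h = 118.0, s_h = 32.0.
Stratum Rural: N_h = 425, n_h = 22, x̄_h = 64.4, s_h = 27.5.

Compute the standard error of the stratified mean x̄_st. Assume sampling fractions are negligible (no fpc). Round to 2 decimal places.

V̂(x̄_st) = Σ W_h² s_h²/n_h, with W_h = N_h/N and N = 950:
  stratum Urban: (525/950)²·32.0²/105 = 2.97839
  stratum Rural: (425/950)²·27.5²/22 = 6.87976
V̂(x̄_st) = 9.85815
SE(x̄_st) = √9.85815 = 3.13977

SE(x̄_st) ≈ 3.14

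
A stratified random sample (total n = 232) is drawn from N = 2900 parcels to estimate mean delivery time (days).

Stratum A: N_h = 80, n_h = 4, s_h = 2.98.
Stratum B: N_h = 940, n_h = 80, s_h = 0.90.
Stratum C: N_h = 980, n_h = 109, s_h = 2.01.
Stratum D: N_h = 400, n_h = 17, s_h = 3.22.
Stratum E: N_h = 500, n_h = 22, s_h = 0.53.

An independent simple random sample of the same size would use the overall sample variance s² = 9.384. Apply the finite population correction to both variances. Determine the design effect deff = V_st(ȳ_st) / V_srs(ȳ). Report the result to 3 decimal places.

V̂(ȳ_st) = Σ W_h² (1 − n_h/N_h) s_h²/n_h, with W_h = N_h/N and N = 2900:
  stratum A: (80/2900)²·(1 − 4/80)·2.98²/4 = 0.00160502
  stratum B: (940/2900)²·(1 − 80/940)·0.90²/80 = 0.000973252
  stratum C: (980/2900)²·(1 − 109/980)·2.01²/109 = 0.00376196
  stratum D: (400/2900)²·(1 − 17/400)·3.22²/17 = 0.0111103
  stratum E: (500/2900)²·(1 − 22/500)·0.53²/22 = 0.000362853
V_st = 0.0178134
V_srs = (1 − 232/2900)·9.384/232 = 0.0372124
deff = V_st / V_srs = 0.0178134/0.0372124 = 0.4787

deff ≈ 0.479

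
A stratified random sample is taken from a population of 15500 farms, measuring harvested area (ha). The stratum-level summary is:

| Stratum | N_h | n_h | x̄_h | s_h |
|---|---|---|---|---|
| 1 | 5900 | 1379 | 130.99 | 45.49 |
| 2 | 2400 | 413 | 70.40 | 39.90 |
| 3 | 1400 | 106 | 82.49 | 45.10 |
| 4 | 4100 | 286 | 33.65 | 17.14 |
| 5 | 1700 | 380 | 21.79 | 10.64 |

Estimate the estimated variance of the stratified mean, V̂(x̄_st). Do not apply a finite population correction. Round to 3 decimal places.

V̂(x̄_st) = Σ W_h² s_h²/n_h, with W_h = N_h/N and N = 15500:
  stratum 1: (5900/15500)²·45.49²/1379 = 0.217424
  stratum 2: (2400/15500)²·39.90²/413 = 0.0924176
  stratum 3: (1400/15500)²·45.10²/106 = 0.156545
  stratum 4: (4100/15500)²·17.14²/286 = 0.071872
  stratum 5: (1700/15500)²·10.64²/380 = 0.00358372
V̂(x̄_st) = 0.541843

V̂(x̄_st) ≈ 0.542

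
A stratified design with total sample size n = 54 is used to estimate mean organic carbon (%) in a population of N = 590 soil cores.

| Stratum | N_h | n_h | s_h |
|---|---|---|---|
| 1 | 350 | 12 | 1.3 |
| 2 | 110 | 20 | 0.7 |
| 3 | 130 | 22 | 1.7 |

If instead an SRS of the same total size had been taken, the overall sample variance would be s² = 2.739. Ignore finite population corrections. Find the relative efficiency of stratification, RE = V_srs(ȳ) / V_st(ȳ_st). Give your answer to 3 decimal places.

RE ≈ 0.893

V̂(ȳ_st) = Σ W_h² s_h²/n_h, with W_h = N_h/N and N = 590:
  stratum 1: (350/590)²·1.3²/12 = 0.0495607
  stratum 2: (110/590)²·0.7²/20 = 0.000851623
  stratum 3: (130/590)²·1.7²/22 = 0.00637761
V_st = 0.0567899
V_srs = s²/n = 2.739/54 = 0.0507222
Relative efficiency = V_srs / V_st = 0.0507222/0.0567899 = 0.8932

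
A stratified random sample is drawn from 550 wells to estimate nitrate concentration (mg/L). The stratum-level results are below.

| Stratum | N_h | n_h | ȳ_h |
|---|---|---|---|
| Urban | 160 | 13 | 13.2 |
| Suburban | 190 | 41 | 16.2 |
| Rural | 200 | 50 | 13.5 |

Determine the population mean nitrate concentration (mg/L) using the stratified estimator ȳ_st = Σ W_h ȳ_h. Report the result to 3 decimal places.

N = Σ N_h = 550. Stratum weights W_h = N_h/N.
ȳ_st = (160·13.2 + 190·16.2 + 200·13.5) / 550 = 14.34545

ȳ_st ≈ 14.345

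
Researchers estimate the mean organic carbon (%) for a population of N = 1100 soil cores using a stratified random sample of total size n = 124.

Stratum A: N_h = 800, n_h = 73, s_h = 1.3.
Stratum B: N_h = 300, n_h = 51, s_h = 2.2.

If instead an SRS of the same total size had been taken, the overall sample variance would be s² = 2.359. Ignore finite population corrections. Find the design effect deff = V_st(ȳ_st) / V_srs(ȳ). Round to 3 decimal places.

V̂(ȳ_st) = Σ W_h² s_h²/n_h, with W_h = N_h/N and N = 1100:
  stratum A: (800/1100)²·1.3²/73 = 0.012245
  stratum B: (300/1100)²·2.2²/51 = 0.00705882
V_st = 0.0193038
V_srs = s²/n = 2.359/124 = 0.0190242
deff = V_st / V_srs = 0.0193038/0.0190242 = 1.0147

deff ≈ 1.015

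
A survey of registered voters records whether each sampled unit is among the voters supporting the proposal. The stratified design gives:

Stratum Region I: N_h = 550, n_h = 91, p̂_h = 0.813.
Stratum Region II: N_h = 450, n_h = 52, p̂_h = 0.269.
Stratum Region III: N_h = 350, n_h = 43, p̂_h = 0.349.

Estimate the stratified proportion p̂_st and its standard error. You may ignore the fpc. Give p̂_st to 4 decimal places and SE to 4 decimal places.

p̂_st ≈ 0.5114, SE ≈ 0.0327

N = 1350; stratum weights W_h = N_h/N.
p̂_st = Σ W_h p̂_h = (550·0.813 + 450·0.269 + 350·0.349)/1350 = 0.51137
V̂(p̂_st) = Σ W_h² p̂_h(1−p̂_h)/(n_h−1):
  stratum Region I: (550/1350)²·0.813·0.187/90 = 0.00028038
  stratum Region II: (450/1350)²·0.269·0.731/51 = 0.000428407
  stratum Region III: (350/1350)²·0.349·0.651/42 = 0.000363602
V̂(p̂_st) = 0.00107239; SE = √V̂ = 0.0327474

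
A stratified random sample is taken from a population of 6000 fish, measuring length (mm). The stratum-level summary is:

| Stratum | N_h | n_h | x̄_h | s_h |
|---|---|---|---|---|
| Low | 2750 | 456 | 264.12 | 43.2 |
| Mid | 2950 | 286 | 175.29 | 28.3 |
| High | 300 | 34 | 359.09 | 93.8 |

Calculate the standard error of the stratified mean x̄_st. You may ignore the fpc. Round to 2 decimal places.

SE(x̄_st) ≈ 1.48

V̂(x̄_st) = Σ W_h² s_h²/n_h, with W_h = N_h/N and N = 6000:
  stratum Low: (2750/6000)²·43.2²/456 = 0.859737
  stratum Mid: (2950/6000)²·28.3²/286 = 0.676937
  stratum High: (300/6000)²·93.8²/34 = 0.646944
V̂(x̄_st) = 2.18362
SE(x̄_st) = √2.18362 = 1.47771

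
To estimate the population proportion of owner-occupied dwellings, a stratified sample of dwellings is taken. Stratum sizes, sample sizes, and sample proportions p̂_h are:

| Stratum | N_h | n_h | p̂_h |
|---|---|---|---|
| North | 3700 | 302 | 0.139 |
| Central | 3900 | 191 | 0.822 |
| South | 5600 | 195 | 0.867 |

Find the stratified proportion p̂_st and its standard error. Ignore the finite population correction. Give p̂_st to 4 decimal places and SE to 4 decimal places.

N = 13200; stratum weights W_h = N_h/N.
p̂_st = Σ W_h p̂_h = (3700·0.139 + 3900·0.822 + 5600·0.867)/13200 = 0.64964
V̂(p̂_st) = Σ W_h² p̂_h(1−p̂_h)/(n_h−1):
  stratum North: (3700/13200)²·0.139·0.861/301 = 3.12397e-05
  stratum Central: (3900/13200)²·0.822·0.178/190 = 6.72233e-05
  stratum South: (5600/13200)²·0.867·0.133/194 = 0.000106979
V̂(p̂_st) = 0.000205442; SE = √V̂ = 0.0143332

p̂_st ≈ 0.6496, SE ≈ 0.0143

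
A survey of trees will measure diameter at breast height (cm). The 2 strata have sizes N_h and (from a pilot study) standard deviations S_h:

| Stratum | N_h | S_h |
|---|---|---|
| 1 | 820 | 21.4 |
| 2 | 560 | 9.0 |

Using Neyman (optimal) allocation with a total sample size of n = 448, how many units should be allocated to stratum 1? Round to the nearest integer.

348

Neyman allocation: n_h = n · N_h S_h / Σ N_i S_i, with n = 448.
  stratum 1: N_h·S_h = 820·21.4 = 17548.00
  stratum 2: N_h·S_h = 560·9.0 = 5040.00
Σ N_h S_h = 22588.00
n for stratum 1 = 448·17548.00/22588.00 = 348.039 → 348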